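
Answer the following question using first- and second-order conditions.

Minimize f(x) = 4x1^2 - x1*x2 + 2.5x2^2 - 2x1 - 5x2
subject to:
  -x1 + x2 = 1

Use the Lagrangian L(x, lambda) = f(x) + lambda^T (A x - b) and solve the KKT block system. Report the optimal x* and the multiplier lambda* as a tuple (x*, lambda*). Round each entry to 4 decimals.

Form the Lagrangian:
  L(x, lambda) = (1/2) x^T Q x + c^T x + lambda^T (A x - b)
Stationarity (grad_x L = 0): Q x + c + A^T lambda = 0.
Primal feasibility: A x = b.

This gives the KKT block system:
  [ Q   A^T ] [ x     ]   [-c ]
  [ A    0  ] [ lambda ] = [ b ]

Solving the linear system:
  x*      = (0.2727, 1.2727)
  lambda* = (-1.0909)
  f(x*)   = -2.9091

x* = (0.2727, 1.2727), lambda* = (-1.0909)


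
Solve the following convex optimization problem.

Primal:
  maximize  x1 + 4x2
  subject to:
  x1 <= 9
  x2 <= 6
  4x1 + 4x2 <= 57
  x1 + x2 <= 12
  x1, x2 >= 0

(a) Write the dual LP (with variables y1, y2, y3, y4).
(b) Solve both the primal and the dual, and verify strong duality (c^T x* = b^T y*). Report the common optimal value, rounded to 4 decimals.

The standard primal-dual pair for 'max c^T x s.t. A x <= b, x >= 0' is:
  Dual:  min b^T y  s.t.  A^T y >= c,  y >= 0.

So the dual LP is:
  minimize  9y1 + 6y2 + 57y3 + 12y4
  subject to:
    y1 + 4y3 + y4 >= 1
    y2 + 4y3 + y4 >= 4
    y1, y2, y3, y4 >= 0

Solving the primal: x* = (6, 6).
  primal value c^T x* = 30.
Solving the dual: y* = (0, 3, 0, 1).
  dual value b^T y* = 30.
Strong duality: c^T x* = b^T y*. Confirmed.

30


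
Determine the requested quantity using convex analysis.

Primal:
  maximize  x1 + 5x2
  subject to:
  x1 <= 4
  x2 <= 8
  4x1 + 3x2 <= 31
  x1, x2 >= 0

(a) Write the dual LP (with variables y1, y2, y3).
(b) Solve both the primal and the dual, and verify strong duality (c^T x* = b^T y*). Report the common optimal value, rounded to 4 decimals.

The standard primal-dual pair for 'max c^T x s.t. A x <= b, x >= 0' is:
  Dual:  min b^T y  s.t.  A^T y >= c,  y >= 0.

So the dual LP is:
  minimize  4y1 + 8y2 + 31y3
  subject to:
    y1 + 4y3 >= 1
    y2 + 3y3 >= 5
    y1, y2, y3 >= 0

Solving the primal: x* = (1.75, 8).
  primal value c^T x* = 41.75.
Solving the dual: y* = (0, 4.25, 0.25).
  dual value b^T y* = 41.75.
Strong duality: c^T x* = b^T y*. Confirmed.

41.75


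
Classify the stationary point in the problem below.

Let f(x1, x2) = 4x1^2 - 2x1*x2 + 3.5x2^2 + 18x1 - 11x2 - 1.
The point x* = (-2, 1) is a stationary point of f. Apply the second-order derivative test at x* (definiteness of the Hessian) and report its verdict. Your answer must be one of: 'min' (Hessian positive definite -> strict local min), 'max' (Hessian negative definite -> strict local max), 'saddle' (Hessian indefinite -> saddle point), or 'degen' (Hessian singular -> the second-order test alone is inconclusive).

Compute the Hessian H = grad^2 f:
  H = [[8, -2], [-2, 7]]
Verify stationarity: grad f(x*) = H x* + g = (0, 0).
Eigenvalues of H: 5.4384, 9.5616.
Both eigenvalues > 0, so H is positive definite -> x* is a strict local min.

min


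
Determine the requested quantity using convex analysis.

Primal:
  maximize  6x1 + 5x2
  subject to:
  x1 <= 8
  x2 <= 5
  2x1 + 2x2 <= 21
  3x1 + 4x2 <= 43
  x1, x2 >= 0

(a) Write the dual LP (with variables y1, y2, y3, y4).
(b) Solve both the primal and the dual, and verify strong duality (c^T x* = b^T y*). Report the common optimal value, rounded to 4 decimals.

The standard primal-dual pair for 'max c^T x s.t. A x <= b, x >= 0' is:
  Dual:  min b^T y  s.t.  A^T y >= c,  y >= 0.

So the dual LP is:
  minimize  8y1 + 5y2 + 21y3 + 43y4
  subject to:
    y1 + 2y3 + 3y4 >= 6
    y2 + 2y3 + 4y4 >= 5
    y1, y2, y3, y4 >= 0

Solving the primal: x* = (8, 2.5).
  primal value c^T x* = 60.5.
Solving the dual: y* = (1, 0, 2.5, 0).
  dual value b^T y* = 60.5.
Strong duality: c^T x* = b^T y*. Confirmed.

60.5


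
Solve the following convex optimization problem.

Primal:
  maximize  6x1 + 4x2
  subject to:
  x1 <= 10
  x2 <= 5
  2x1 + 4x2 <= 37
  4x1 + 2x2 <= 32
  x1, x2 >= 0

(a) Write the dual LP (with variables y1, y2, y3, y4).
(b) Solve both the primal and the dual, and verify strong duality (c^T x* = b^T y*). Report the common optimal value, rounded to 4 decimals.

The standard primal-dual pair for 'max c^T x s.t. A x <= b, x >= 0' is:
  Dual:  min b^T y  s.t.  A^T y >= c,  y >= 0.

So the dual LP is:
  minimize  10y1 + 5y2 + 37y3 + 32y4
  subject to:
    y1 + 2y3 + 4y4 >= 6
    y2 + 4y3 + 2y4 >= 4
    y1, y2, y3, y4 >= 0

Solving the primal: x* = (5.5, 5).
  primal value c^T x* = 53.
Solving the dual: y* = (0, 1, 0, 1.5).
  dual value b^T y* = 53.
Strong duality: c^T x* = b^T y*. Confirmed.

53


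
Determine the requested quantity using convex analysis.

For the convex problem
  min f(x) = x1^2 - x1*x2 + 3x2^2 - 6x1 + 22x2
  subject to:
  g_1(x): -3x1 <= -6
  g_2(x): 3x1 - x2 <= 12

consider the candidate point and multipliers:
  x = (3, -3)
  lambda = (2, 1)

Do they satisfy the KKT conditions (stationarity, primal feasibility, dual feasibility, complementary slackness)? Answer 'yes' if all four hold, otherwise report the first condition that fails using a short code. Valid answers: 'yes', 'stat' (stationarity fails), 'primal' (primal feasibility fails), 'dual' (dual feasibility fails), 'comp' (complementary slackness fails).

Gradient of f: grad f(x) = Q x + c = (3, 1)
Constraint values g_i(x) = a_i^T x - b_i:
  g_1((3, -3)) = -3
  g_2((3, -3)) = 0
Stationarity residual: grad f(x) + sum_i lambda_i a_i = (0, 0)
  -> stationarity OK
Primal feasibility (all g_i <= 0): OK
Dual feasibility (all lambda_i >= 0): OK
Complementary slackness (lambda_i * g_i(x) = 0 for all i): FAILS

Verdict: the first failing condition is complementary_slackness -> comp.

comp


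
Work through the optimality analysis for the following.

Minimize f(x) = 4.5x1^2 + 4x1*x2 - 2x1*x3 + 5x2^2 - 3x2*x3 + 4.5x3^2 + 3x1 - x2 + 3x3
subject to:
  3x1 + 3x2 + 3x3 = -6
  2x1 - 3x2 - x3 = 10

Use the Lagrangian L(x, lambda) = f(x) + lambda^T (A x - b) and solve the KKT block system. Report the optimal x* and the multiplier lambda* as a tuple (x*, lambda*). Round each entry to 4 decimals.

Form the Lagrangian:
  L(x, lambda) = (1/2) x^T Q x + c^T x + lambda^T (A x - b)
Stationarity (grad_x L = 0): Q x + c + A^T lambda = 0.
Primal feasibility: A x = b.

This gives the KKT block system:
  [ Q   A^T ] [ x     ]   [-c ]
  [ A    0  ] [ lambda ] = [ b ]

Solving the linear system:
  x*      = (1.2854, -2.0718, -1.2136)
  lambda* = (-0.017, -4.3289)
  f(x*)   = 22.7372

x* = (1.2854, -2.0718, -1.2136), lambda* = (-0.017, -4.3289)


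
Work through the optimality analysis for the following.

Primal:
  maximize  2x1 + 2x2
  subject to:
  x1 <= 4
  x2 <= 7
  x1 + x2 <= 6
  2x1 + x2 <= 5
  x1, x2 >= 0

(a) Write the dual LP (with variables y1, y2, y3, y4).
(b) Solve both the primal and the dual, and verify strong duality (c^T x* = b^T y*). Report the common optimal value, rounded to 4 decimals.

The standard primal-dual pair for 'max c^T x s.t. A x <= b, x >= 0' is:
  Dual:  min b^T y  s.t.  A^T y >= c,  y >= 0.

So the dual LP is:
  minimize  4y1 + 7y2 + 6y3 + 5y4
  subject to:
    y1 + y3 + 2y4 >= 2
    y2 + y3 + y4 >= 2
    y1, y2, y3, y4 >= 0

Solving the primal: x* = (0, 5).
  primal value c^T x* = 10.
Solving the dual: y* = (0, 0, 0, 2).
  dual value b^T y* = 10.
Strong duality: c^T x* = b^T y*. Confirmed.

10


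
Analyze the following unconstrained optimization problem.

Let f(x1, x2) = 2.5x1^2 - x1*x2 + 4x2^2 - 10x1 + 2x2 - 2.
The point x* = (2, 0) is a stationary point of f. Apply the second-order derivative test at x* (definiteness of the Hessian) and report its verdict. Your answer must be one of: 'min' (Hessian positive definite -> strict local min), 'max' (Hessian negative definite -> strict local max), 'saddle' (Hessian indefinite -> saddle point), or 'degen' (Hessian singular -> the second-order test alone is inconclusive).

Compute the Hessian H = grad^2 f:
  H = [[5, -1], [-1, 8]]
Verify stationarity: grad f(x*) = H x* + g = (0, 0).
Eigenvalues of H: 4.6972, 8.3028.
Both eigenvalues > 0, so H is positive definite -> x* is a strict local min.

min


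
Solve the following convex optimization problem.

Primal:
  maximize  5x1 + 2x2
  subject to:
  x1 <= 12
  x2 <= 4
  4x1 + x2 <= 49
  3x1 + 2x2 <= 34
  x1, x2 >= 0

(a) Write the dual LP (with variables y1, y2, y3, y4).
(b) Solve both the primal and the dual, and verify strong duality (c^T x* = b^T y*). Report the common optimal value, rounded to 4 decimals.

The standard primal-dual pair for 'max c^T x s.t. A x <= b, x >= 0' is:
  Dual:  min b^T y  s.t.  A^T y >= c,  y >= 0.

So the dual LP is:
  minimize  12y1 + 4y2 + 49y3 + 34y4
  subject to:
    y1 + 4y3 + 3y4 >= 5
    y2 + y3 + 2y4 >= 2
    y1, y2, y3, y4 >= 0

Solving the primal: x* = (11.3333, 0).
  primal value c^T x* = 56.6667.
Solving the dual: y* = (0, 0, 0, 1.6667).
  dual value b^T y* = 56.6667.
Strong duality: c^T x* = b^T y*. Confirmed.

56.6667


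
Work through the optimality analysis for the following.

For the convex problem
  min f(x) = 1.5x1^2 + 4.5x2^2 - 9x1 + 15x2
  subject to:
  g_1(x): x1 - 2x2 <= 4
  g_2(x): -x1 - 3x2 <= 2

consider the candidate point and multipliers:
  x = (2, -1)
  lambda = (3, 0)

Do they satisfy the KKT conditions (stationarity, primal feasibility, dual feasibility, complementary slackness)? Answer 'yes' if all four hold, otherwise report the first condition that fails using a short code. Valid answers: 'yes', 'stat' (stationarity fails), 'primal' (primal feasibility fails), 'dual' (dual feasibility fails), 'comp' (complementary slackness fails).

Gradient of f: grad f(x) = Q x + c = (-3, 6)
Constraint values g_i(x) = a_i^T x - b_i:
  g_1((2, -1)) = 0
  g_2((2, -1)) = -1
Stationarity residual: grad f(x) + sum_i lambda_i a_i = (0, 0)
  -> stationarity OK
Primal feasibility (all g_i <= 0): OK
Dual feasibility (all lambda_i >= 0): OK
Complementary slackness (lambda_i * g_i(x) = 0 for all i): OK

Verdict: yes, KKT holds.

yes


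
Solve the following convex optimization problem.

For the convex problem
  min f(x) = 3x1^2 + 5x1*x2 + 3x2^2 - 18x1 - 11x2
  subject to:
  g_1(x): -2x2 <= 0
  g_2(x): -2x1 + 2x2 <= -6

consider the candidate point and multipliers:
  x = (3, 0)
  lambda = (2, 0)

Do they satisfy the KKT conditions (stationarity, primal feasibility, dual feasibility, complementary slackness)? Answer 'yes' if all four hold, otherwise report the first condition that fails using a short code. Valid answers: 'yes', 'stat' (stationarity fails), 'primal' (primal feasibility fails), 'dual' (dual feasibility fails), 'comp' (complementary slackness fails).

Gradient of f: grad f(x) = Q x + c = (0, 4)
Constraint values g_i(x) = a_i^T x - b_i:
  g_1((3, 0)) = 0
  g_2((3, 0)) = 0
Stationarity residual: grad f(x) + sum_i lambda_i a_i = (0, 0)
  -> stationarity OK
Primal feasibility (all g_i <= 0): OK
Dual feasibility (all lambda_i >= 0): OK
Complementary slackness (lambda_i * g_i(x) = 0 for all i): OK

Verdict: yes, KKT holds.

yes


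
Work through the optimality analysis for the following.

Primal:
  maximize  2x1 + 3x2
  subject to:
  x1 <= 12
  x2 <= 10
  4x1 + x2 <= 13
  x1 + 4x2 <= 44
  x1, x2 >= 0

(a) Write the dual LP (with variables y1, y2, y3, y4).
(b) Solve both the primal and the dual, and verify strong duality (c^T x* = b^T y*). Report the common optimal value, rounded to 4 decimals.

The standard primal-dual pair for 'max c^T x s.t. A x <= b, x >= 0' is:
  Dual:  min b^T y  s.t.  A^T y >= c,  y >= 0.

So the dual LP is:
  minimize  12y1 + 10y2 + 13y3 + 44y4
  subject to:
    y1 + 4y3 + y4 >= 2
    y2 + y3 + 4y4 >= 3
    y1, y2, y3, y4 >= 0

Solving the primal: x* = (0.75, 10).
  primal value c^T x* = 31.5.
Solving the dual: y* = (0, 2.5, 0.5, 0).
  dual value b^T y* = 31.5.
Strong duality: c^T x* = b^T y*. Confirmed.

31.5


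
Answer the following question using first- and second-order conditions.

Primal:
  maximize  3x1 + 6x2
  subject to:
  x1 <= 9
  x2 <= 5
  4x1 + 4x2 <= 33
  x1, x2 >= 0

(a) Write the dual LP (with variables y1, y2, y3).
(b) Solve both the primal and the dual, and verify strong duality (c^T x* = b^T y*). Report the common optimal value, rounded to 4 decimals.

The standard primal-dual pair for 'max c^T x s.t. A x <= b, x >= 0' is:
  Dual:  min b^T y  s.t.  A^T y >= c,  y >= 0.

So the dual LP is:
  minimize  9y1 + 5y2 + 33y3
  subject to:
    y1 + 4y3 >= 3
    y2 + 4y3 >= 6
    y1, y2, y3 >= 0

Solving the primal: x* = (3.25, 5).
  primal value c^T x* = 39.75.
Solving the dual: y* = (0, 3, 0.75).
  dual value b^T y* = 39.75.
Strong duality: c^T x* = b^T y*. Confirmed.

39.75


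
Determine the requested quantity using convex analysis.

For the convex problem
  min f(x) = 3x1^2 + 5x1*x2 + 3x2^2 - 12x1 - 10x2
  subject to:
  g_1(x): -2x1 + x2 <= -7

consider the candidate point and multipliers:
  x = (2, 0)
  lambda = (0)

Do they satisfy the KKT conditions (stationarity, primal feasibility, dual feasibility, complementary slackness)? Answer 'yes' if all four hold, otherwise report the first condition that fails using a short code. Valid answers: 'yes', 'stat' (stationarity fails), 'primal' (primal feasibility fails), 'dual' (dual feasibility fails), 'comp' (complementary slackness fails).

Gradient of f: grad f(x) = Q x + c = (0, 0)
Constraint values g_i(x) = a_i^T x - b_i:
  g_1((2, 0)) = 3
Stationarity residual: grad f(x) + sum_i lambda_i a_i = (0, 0)
  -> stationarity OK
Primal feasibility (all g_i <= 0): FAILS
Dual feasibility (all lambda_i >= 0): OK
Complementary slackness (lambda_i * g_i(x) = 0 for all i): OK

Verdict: the first failing condition is primal_feasibility -> primal.

primal


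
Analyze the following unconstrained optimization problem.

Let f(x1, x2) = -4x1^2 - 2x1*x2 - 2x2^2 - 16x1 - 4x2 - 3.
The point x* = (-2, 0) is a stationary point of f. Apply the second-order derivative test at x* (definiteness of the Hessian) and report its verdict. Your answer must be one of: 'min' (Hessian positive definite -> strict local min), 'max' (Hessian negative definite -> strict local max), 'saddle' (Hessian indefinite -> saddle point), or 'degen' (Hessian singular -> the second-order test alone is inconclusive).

Compute the Hessian H = grad^2 f:
  H = [[-8, -2], [-2, -4]]
Verify stationarity: grad f(x*) = H x* + g = (0, 0).
Eigenvalues of H: -8.8284, -3.1716.
Both eigenvalues < 0, so H is negative definite -> x* is a strict local max.

max


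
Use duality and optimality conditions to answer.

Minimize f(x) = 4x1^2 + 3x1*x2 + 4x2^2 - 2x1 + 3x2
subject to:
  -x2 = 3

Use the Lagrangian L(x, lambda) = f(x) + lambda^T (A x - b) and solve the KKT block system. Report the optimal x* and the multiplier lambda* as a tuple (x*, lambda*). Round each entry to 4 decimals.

Form the Lagrangian:
  L(x, lambda) = (1/2) x^T Q x + c^T x + lambda^T (A x - b)
Stationarity (grad_x L = 0): Q x + c + A^T lambda = 0.
Primal feasibility: A x = b.

This gives the KKT block system:
  [ Q   A^T ] [ x     ]   [-c ]
  [ A    0  ] [ lambda ] = [ b ]

Solving the linear system:
  x*      = (1.375, -3)
  lambda* = (-16.875)
  f(x*)   = 19.4375

x* = (1.375, -3), lambda* = (-16.875)


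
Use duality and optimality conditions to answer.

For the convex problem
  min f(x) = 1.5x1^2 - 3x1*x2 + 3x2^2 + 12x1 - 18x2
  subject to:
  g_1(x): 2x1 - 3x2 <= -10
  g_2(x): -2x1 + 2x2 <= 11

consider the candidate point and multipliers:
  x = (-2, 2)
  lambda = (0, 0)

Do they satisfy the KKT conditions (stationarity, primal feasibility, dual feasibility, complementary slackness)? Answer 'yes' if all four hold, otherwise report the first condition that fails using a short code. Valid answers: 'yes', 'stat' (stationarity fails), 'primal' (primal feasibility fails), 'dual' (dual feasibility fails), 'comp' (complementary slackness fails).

Gradient of f: grad f(x) = Q x + c = (0, 0)
Constraint values g_i(x) = a_i^T x - b_i:
  g_1((-2, 2)) = 0
  g_2((-2, 2)) = -3
Stationarity residual: grad f(x) + sum_i lambda_i a_i = (0, 0)
  -> stationarity OK
Primal feasibility (all g_i <= 0): OK
Dual feasibility (all lambda_i >= 0): OK
Complementary slackness (lambda_i * g_i(x) = 0 for all i): OK

Verdict: yes, KKT holds.

yes


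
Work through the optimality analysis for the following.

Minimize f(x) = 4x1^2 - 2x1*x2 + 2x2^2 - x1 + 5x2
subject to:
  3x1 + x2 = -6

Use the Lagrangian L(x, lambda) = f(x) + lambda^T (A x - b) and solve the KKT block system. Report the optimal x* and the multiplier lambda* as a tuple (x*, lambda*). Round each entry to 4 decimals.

Form the Lagrangian:
  L(x, lambda) = (1/2) x^T Q x + c^T x + lambda^T (A x - b)
Stationarity (grad_x L = 0): Q x + c + A^T lambda = 0.
Primal feasibility: A x = b.

This gives the KKT block system:
  [ Q   A^T ] [ x     ]   [-c ]
  [ A    0  ] [ lambda ] = [ b ]

Solving the linear system:
  x*      = (-1.2143, -2.3571)
  lambda* = (2)
  f(x*)   = 0.7143

x* = (-1.2143, -2.3571), lambda* = (2)


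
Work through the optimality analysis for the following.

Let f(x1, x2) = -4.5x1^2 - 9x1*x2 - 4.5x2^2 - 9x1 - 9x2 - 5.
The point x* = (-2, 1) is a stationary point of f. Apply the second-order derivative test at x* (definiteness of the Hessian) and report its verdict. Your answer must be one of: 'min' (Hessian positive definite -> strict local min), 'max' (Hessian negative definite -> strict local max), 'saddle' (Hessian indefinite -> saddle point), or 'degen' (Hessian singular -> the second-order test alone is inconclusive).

Compute the Hessian H = grad^2 f:
  H = [[-9, -9], [-9, -9]]
Verify stationarity: grad f(x*) = H x* + g = (0, 0).
Eigenvalues of H: -18, 0.
H has a zero eigenvalue (singular; negative semidefinite but not definite), so H is neither positive definite, negative definite, nor indefinite. The second-order test alone is inconclusive -> degen.
(Indeed, f is constant along the null direction of H through x*, so x* is not a strict local extremum.)

degen


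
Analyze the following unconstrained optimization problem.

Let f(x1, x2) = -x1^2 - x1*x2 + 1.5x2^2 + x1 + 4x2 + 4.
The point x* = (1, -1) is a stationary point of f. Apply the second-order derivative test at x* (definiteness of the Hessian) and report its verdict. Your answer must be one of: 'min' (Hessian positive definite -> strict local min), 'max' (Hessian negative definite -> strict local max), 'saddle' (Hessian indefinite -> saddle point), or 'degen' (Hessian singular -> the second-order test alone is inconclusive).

Compute the Hessian H = grad^2 f:
  H = [[-2, -1], [-1, 3]]
Verify stationarity: grad f(x*) = H x* + g = (0, 0).
Eigenvalues of H: -2.1926, 3.1926.
Eigenvalues have mixed signs, so H is indefinite -> x* is a saddle point.

saddle


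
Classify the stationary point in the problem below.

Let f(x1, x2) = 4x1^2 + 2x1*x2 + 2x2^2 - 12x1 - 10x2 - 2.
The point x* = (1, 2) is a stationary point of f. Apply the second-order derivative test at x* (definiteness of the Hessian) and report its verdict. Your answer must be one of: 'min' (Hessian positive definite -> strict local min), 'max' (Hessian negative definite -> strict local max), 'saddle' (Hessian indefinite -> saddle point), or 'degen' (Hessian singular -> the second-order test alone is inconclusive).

Compute the Hessian H = grad^2 f:
  H = [[8, 2], [2, 4]]
Verify stationarity: grad f(x*) = H x* + g = (0, 0).
Eigenvalues of H: 3.1716, 8.8284.
Both eigenvalues > 0, so H is positive definite -> x* is a strict local min.

min


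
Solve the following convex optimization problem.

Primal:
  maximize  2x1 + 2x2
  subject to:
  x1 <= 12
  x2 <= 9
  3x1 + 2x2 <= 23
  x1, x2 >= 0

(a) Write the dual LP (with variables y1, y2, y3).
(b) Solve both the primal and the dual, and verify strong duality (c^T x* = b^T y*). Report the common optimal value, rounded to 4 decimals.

The standard primal-dual pair for 'max c^T x s.t. A x <= b, x >= 0' is:
  Dual:  min b^T y  s.t.  A^T y >= c,  y >= 0.

So the dual LP is:
  minimize  12y1 + 9y2 + 23y3
  subject to:
    y1 + 3y3 >= 2
    y2 + 2y3 >= 2
    y1, y2, y3 >= 0

Solving the primal: x* = (1.6667, 9).
  primal value c^T x* = 21.3333.
Solving the dual: y* = (0, 0.6667, 0.6667).
  dual value b^T y* = 21.3333.
Strong duality: c^T x* = b^T y*. Confirmed.

21.3333


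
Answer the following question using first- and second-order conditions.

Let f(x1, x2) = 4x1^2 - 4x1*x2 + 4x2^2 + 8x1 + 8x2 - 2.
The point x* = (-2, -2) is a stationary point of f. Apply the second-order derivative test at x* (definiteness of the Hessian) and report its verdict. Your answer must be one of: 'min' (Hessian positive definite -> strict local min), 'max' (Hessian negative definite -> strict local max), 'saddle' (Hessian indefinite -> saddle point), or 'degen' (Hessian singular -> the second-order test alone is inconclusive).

Compute the Hessian H = grad^2 f:
  H = [[8, -4], [-4, 8]]
Verify stationarity: grad f(x*) = H x* + g = (0, 0).
Eigenvalues of H: 4, 12.
Both eigenvalues > 0, so H is positive definite -> x* is a strict local min.

min


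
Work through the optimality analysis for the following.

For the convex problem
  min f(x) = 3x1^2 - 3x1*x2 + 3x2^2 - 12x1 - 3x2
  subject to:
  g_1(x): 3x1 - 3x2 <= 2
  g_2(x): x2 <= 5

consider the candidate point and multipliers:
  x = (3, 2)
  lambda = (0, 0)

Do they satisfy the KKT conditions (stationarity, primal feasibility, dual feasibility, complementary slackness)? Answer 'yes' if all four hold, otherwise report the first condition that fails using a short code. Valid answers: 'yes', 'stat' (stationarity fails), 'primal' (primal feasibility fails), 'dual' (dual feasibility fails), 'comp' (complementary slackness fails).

Gradient of f: grad f(x) = Q x + c = (0, 0)
Constraint values g_i(x) = a_i^T x - b_i:
  g_1((3, 2)) = 1
  g_2((3, 2)) = -3
Stationarity residual: grad f(x) + sum_i lambda_i a_i = (0, 0)
  -> stationarity OK
Primal feasibility (all g_i <= 0): FAILS
Dual feasibility (all lambda_i >= 0): OK
Complementary slackness (lambda_i * g_i(x) = 0 for all i): OK

Verdict: the first failing condition is primal_feasibility -> primal.

primal


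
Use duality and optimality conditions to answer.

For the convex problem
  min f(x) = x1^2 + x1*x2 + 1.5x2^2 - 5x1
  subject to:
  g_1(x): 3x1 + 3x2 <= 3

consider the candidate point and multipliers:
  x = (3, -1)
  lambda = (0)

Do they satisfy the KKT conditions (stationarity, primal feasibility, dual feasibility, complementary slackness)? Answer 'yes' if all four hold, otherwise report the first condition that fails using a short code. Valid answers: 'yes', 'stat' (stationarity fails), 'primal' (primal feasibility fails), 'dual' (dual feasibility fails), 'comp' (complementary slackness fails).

Gradient of f: grad f(x) = Q x + c = (0, 0)
Constraint values g_i(x) = a_i^T x - b_i:
  g_1((3, -1)) = 3
Stationarity residual: grad f(x) + sum_i lambda_i a_i = (0, 0)
  -> stationarity OK
Primal feasibility (all g_i <= 0): FAILS
Dual feasibility (all lambda_i >= 0): OK
Complementary slackness (lambda_i * g_i(x) = 0 for all i): OK

Verdict: the first failing condition is primal_feasibility -> primal.

primal


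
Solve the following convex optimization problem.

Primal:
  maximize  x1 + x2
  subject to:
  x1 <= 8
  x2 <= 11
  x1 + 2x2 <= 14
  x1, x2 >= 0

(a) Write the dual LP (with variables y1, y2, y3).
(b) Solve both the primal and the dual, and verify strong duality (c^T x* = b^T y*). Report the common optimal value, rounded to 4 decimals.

The standard primal-dual pair for 'max c^T x s.t. A x <= b, x >= 0' is:
  Dual:  min b^T y  s.t.  A^T y >= c,  y >= 0.

So the dual LP is:
  minimize  8y1 + 11y2 + 14y3
  subject to:
    y1 + y3 >= 1
    y2 + 2y3 >= 1
    y1, y2, y3 >= 0

Solving the primal: x* = (8, 3).
  primal value c^T x* = 11.
Solving the dual: y* = (0.5, 0, 0.5).
  dual value b^T y* = 11.
Strong duality: c^T x* = b^T y*. Confirmed.

11


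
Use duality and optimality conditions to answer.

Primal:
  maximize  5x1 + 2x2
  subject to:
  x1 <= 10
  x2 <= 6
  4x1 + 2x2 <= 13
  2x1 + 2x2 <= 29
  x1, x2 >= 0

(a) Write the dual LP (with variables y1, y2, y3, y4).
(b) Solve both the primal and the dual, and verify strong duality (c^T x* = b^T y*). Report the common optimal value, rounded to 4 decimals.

The standard primal-dual pair for 'max c^T x s.t. A x <= b, x >= 0' is:
  Dual:  min b^T y  s.t.  A^T y >= c,  y >= 0.

So the dual LP is:
  minimize  10y1 + 6y2 + 13y3 + 29y4
  subject to:
    y1 + 4y3 + 2y4 >= 5
    y2 + 2y3 + 2y4 >= 2
    y1, y2, y3, y4 >= 0

Solving the primal: x* = (3.25, 0).
  primal value c^T x* = 16.25.
Solving the dual: y* = (0, 0, 1.25, 0).
  dual value b^T y* = 16.25.
Strong duality: c^T x* = b^T y*. Confirmed.

16.25


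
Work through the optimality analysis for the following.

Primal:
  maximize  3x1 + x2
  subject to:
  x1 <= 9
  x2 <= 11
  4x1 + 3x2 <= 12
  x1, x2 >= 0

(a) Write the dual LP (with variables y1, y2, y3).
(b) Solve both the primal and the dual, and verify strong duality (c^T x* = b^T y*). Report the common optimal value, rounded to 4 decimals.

The standard primal-dual pair for 'max c^T x s.t. A x <= b, x >= 0' is:
  Dual:  min b^T y  s.t.  A^T y >= c,  y >= 0.

So the dual LP is:
  minimize  9y1 + 11y2 + 12y3
  subject to:
    y1 + 4y3 >= 3
    y2 + 3y3 >= 1
    y1, y2, y3 >= 0

Solving the primal: x* = (3, 0).
  primal value c^T x* = 9.
Solving the dual: y* = (0, 0, 0.75).
  dual value b^T y* = 9.
Strong duality: c^T x* = b^T y*. Confirmed.

9


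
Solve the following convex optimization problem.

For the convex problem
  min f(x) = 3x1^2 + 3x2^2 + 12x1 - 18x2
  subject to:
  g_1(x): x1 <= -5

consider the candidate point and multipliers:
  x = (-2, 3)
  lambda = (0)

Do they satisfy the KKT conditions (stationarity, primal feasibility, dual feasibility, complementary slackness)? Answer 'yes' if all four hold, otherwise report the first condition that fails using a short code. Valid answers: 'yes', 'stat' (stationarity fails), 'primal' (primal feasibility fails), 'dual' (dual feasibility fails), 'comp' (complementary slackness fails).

Gradient of f: grad f(x) = Q x + c = (0, 0)
Constraint values g_i(x) = a_i^T x - b_i:
  g_1((-2, 3)) = 3
Stationarity residual: grad f(x) + sum_i lambda_i a_i = (0, 0)
  -> stationarity OK
Primal feasibility (all g_i <= 0): FAILS
Dual feasibility (all lambda_i >= 0): OK
Complementary slackness (lambda_i * g_i(x) = 0 for all i): OK

Verdict: the first failing condition is primal_feasibility -> primal.

primal


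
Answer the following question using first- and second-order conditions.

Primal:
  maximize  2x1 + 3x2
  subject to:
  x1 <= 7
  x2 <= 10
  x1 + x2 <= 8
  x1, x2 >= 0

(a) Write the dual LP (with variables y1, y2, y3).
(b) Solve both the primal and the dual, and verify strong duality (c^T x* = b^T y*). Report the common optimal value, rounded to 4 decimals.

The standard primal-dual pair for 'max c^T x s.t. A x <= b, x >= 0' is:
  Dual:  min b^T y  s.t.  A^T y >= c,  y >= 0.

So the dual LP is:
  minimize  7y1 + 10y2 + 8y3
  subject to:
    y1 + y3 >= 2
    y2 + y3 >= 3
    y1, y2, y3 >= 0

Solving the primal: x* = (0, 8).
  primal value c^T x* = 24.
Solving the dual: y* = (0, 0, 3).
  dual value b^T y* = 24.
Strong duality: c^T x* = b^T y*. Confirmed.

24


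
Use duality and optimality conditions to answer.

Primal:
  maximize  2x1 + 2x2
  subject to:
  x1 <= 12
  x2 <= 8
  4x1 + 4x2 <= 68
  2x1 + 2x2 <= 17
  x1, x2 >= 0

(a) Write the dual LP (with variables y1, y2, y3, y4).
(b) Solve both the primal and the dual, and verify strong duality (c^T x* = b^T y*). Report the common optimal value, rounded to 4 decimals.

The standard primal-dual pair for 'max c^T x s.t. A x <= b, x >= 0' is:
  Dual:  min b^T y  s.t.  A^T y >= c,  y >= 0.

So the dual LP is:
  minimize  12y1 + 8y2 + 68y3 + 17y4
  subject to:
    y1 + 4y3 + 2y4 >= 2
    y2 + 4y3 + 2y4 >= 2
    y1, y2, y3, y4 >= 0

Solving the primal: x* = (8.5, 0).
  primal value c^T x* = 17.
Solving the dual: y* = (0, 0, 0, 1).
  dual value b^T y* = 17.
Strong duality: c^T x* = b^T y*. Confirmed.

17


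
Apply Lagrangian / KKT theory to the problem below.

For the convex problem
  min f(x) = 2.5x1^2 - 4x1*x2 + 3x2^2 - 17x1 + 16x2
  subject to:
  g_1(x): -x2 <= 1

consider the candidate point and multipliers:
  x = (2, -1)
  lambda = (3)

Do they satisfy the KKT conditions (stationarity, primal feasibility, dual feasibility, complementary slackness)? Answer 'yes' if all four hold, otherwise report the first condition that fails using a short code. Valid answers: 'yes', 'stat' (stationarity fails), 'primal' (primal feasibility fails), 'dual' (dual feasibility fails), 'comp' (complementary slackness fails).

Gradient of f: grad f(x) = Q x + c = (-3, 2)
Constraint values g_i(x) = a_i^T x - b_i:
  g_1((2, -1)) = 0
Stationarity residual: grad f(x) + sum_i lambda_i a_i = (-3, -1)
  -> stationarity FAILS
Primal feasibility (all g_i <= 0): OK
Dual feasibility (all lambda_i >= 0): OK
Complementary slackness (lambda_i * g_i(x) = 0 for all i): OK

Verdict: the first failing condition is stationarity -> stat.

stat


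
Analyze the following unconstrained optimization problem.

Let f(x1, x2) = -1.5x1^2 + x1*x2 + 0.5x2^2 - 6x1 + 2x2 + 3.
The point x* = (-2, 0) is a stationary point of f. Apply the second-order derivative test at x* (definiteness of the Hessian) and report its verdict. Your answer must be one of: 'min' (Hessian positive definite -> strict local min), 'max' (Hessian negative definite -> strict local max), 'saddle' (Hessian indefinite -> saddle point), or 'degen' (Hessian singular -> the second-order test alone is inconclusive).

Compute the Hessian H = grad^2 f:
  H = [[-3, 1], [1, 1]]
Verify stationarity: grad f(x*) = H x* + g = (0, 0).
Eigenvalues of H: -3.2361, 1.2361.
Eigenvalues have mixed signs, so H is indefinite -> x* is a saddle point.

saddle


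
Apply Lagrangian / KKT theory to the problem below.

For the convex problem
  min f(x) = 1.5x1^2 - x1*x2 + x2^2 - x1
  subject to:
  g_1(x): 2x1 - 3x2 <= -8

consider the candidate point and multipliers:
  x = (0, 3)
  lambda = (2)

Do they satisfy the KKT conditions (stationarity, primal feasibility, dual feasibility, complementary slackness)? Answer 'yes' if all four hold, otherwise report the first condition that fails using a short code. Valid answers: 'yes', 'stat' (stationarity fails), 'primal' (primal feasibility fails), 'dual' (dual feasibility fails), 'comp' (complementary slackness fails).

Gradient of f: grad f(x) = Q x + c = (-4, 6)
Constraint values g_i(x) = a_i^T x - b_i:
  g_1((0, 3)) = -1
Stationarity residual: grad f(x) + sum_i lambda_i a_i = (0, 0)
  -> stationarity OK
Primal feasibility (all g_i <= 0): OK
Dual feasibility (all lambda_i >= 0): OK
Complementary slackness (lambda_i * g_i(x) = 0 for all i): FAILS

Verdict: the first failing condition is complementary_slackness -> comp.

comp


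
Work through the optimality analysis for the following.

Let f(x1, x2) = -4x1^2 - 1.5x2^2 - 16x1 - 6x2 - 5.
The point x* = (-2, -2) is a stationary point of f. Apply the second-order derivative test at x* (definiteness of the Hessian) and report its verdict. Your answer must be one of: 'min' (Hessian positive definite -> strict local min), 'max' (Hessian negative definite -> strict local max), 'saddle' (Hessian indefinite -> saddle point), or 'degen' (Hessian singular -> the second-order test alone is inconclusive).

Compute the Hessian H = grad^2 f:
  H = [[-8, 0], [0, -3]]
Verify stationarity: grad f(x*) = H x* + g = (0, 0).
Eigenvalues of H: -8, -3.
Both eigenvalues < 0, so H is negative definite -> x* is a strict local max.

max


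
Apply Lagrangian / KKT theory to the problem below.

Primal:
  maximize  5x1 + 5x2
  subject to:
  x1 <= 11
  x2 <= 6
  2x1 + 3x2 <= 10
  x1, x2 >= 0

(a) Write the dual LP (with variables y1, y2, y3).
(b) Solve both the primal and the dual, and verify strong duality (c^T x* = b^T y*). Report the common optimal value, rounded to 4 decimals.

The standard primal-dual pair for 'max c^T x s.t. A x <= b, x >= 0' is:
  Dual:  min b^T y  s.t.  A^T y >= c,  y >= 0.

So the dual LP is:
  minimize  11y1 + 6y2 + 10y3
  subject to:
    y1 + 2y3 >= 5
    y2 + 3y3 >= 5
    y1, y2, y3 >= 0

Solving the primal: x* = (5, 0).
  primal value c^T x* = 25.
Solving the dual: y* = (0, 0, 2.5).
  dual value b^T y* = 25.
Strong duality: c^T x* = b^T y*. Confirmed.

25


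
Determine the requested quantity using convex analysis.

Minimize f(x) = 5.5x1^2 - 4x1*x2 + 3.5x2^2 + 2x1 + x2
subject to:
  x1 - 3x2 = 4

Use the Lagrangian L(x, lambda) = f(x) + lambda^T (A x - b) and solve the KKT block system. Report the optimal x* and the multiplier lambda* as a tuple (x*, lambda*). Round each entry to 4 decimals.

Form the Lagrangian:
  L(x, lambda) = (1/2) x^T Q x + c^T x + lambda^T (A x - b)
Stationarity (grad_x L = 0): Q x + c + A^T lambda = 0.
Primal feasibility: A x = b.

This gives the KKT block system:
  [ Q   A^T ] [ x     ]   [-c ]
  [ A    0  ] [ lambda ] = [ b ]

Solving the linear system:
  x*      = (-0.5, -1.5)
  lambda* = (-2.5)
  f(x*)   = 3.75

x* = (-0.5, -1.5), lambda* = (-2.5)


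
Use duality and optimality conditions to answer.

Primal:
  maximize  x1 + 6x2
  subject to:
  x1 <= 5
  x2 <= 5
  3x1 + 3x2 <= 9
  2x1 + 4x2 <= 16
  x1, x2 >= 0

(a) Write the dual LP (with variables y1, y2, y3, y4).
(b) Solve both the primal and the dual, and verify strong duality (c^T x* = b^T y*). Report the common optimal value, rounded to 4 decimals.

The standard primal-dual pair for 'max c^T x s.t. A x <= b, x >= 0' is:
  Dual:  min b^T y  s.t.  A^T y >= c,  y >= 0.

So the dual LP is:
  minimize  5y1 + 5y2 + 9y3 + 16y4
  subject to:
    y1 + 3y3 + 2y4 >= 1
    y2 + 3y3 + 4y4 >= 6
    y1, y2, y3, y4 >= 0

Solving the primal: x* = (0, 3).
  primal value c^T x* = 18.
Solving the dual: y* = (0, 0, 2, 0).
  dual value b^T y* = 18.
Strong duality: c^T x* = b^T y*. Confirmed.

18


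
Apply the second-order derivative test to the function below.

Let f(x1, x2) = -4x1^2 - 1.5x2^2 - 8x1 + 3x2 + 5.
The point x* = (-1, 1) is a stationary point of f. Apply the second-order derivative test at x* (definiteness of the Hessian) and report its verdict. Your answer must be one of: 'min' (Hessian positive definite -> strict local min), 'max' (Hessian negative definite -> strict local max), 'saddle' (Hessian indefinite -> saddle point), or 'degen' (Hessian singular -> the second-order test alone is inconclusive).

Compute the Hessian H = grad^2 f:
  H = [[-8, 0], [0, -3]]
Verify stationarity: grad f(x*) = H x* + g = (0, 0).
Eigenvalues of H: -8, -3.
Both eigenvalues < 0, so H is negative definite -> x* is a strict local max.

max


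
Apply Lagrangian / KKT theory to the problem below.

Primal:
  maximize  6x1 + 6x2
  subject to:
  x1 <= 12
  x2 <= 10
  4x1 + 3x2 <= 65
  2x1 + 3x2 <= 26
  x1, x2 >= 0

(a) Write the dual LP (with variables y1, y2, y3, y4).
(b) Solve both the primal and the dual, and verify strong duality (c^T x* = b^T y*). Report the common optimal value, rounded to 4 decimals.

The standard primal-dual pair for 'max c^T x s.t. A x <= b, x >= 0' is:
  Dual:  min b^T y  s.t.  A^T y >= c,  y >= 0.

So the dual LP is:
  minimize  12y1 + 10y2 + 65y3 + 26y4
  subject to:
    y1 + 4y3 + 2y4 >= 6
    y2 + 3y3 + 3y4 >= 6
    y1, y2, y3, y4 >= 0

Solving the primal: x* = (12, 0.6667).
  primal value c^T x* = 76.
Solving the dual: y* = (2, 0, 0, 2).
  dual value b^T y* = 76.
Strong duality: c^T x* = b^T y*. Confirmed.

76


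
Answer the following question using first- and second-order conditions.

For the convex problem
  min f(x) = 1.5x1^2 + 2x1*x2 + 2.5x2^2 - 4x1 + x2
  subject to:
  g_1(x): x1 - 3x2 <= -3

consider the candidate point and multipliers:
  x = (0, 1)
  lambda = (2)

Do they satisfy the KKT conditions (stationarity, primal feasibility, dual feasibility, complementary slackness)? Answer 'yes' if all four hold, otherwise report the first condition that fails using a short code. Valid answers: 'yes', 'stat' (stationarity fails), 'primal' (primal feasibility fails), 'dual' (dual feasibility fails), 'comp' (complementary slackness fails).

Gradient of f: grad f(x) = Q x + c = (-2, 6)
Constraint values g_i(x) = a_i^T x - b_i:
  g_1((0, 1)) = 0
Stationarity residual: grad f(x) + sum_i lambda_i a_i = (0, 0)
  -> stationarity OK
Primal feasibility (all g_i <= 0): OK
Dual feasibility (all lambda_i >= 0): OK
Complementary slackness (lambda_i * g_i(x) = 0 for all i): OK

Verdict: yes, KKT holds.

yes


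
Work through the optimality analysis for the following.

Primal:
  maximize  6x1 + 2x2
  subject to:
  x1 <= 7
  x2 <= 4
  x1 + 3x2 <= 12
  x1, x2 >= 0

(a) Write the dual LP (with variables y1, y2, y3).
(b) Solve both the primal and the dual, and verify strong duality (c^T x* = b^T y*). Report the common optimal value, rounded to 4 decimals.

The standard primal-dual pair for 'max c^T x s.t. A x <= b, x >= 0' is:
  Dual:  min b^T y  s.t.  A^T y >= c,  y >= 0.

So the dual LP is:
  minimize  7y1 + 4y2 + 12y3
  subject to:
    y1 + y3 >= 6
    y2 + 3y3 >= 2
    y1, y2, y3 >= 0

Solving the primal: x* = (7, 1.6667).
  primal value c^T x* = 45.3333.
Solving the dual: y* = (5.3333, 0, 0.6667).
  dual value b^T y* = 45.3333.
Strong duality: c^T x* = b^T y*. Confirmed.

45.3333


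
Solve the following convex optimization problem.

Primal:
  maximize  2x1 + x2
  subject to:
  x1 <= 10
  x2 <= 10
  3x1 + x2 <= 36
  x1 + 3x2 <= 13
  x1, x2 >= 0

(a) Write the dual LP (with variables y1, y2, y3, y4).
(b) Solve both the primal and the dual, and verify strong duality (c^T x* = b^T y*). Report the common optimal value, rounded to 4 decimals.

The standard primal-dual pair for 'max c^T x s.t. A x <= b, x >= 0' is:
  Dual:  min b^T y  s.t.  A^T y >= c,  y >= 0.

So the dual LP is:
  minimize  10y1 + 10y2 + 36y3 + 13y4
  subject to:
    y1 + 3y3 + y4 >= 2
    y2 + y3 + 3y4 >= 1
    y1, y2, y3, y4 >= 0

Solving the primal: x* = (10, 1).
  primal value c^T x* = 21.
Solving the dual: y* = (1.6667, 0, 0, 0.3333).
  dual value b^T y* = 21.
Strong duality: c^T x* = b^T y*. Confirmed.

21


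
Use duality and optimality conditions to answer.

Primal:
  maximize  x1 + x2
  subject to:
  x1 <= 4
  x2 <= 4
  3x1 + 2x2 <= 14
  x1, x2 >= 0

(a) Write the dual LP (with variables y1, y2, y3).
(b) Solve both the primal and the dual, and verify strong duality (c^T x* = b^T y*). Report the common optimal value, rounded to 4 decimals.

The standard primal-dual pair for 'max c^T x s.t. A x <= b, x >= 0' is:
  Dual:  min b^T y  s.t.  A^T y >= c,  y >= 0.

So the dual LP is:
  minimize  4y1 + 4y2 + 14y3
  subject to:
    y1 + 3y3 >= 1
    y2 + 2y3 >= 1
    y1, y2, y3 >= 0

Solving the primal: x* = (2, 4).
  primal value c^T x* = 6.
Solving the dual: y* = (0, 0.3333, 0.3333).
  dual value b^T y* = 6.
Strong duality: c^T x* = b^T y*. Confirmed.

6


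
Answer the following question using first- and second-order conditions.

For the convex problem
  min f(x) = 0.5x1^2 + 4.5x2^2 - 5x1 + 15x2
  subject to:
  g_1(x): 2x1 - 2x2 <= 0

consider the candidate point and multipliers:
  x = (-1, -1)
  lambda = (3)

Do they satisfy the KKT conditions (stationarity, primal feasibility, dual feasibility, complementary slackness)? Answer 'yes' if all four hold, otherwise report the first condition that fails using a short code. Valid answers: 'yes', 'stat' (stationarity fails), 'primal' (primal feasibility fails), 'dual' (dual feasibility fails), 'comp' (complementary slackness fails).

Gradient of f: grad f(x) = Q x + c = (-6, 6)
Constraint values g_i(x) = a_i^T x - b_i:
  g_1((-1, -1)) = 0
Stationarity residual: grad f(x) + sum_i lambda_i a_i = (0, 0)
  -> stationarity OK
Primal feasibility (all g_i <= 0): OK
Dual feasibility (all lambda_i >= 0): OK
Complementary slackness (lambda_i * g_i(x) = 0 for all i): OK

Verdict: yes, KKT holds.

yes


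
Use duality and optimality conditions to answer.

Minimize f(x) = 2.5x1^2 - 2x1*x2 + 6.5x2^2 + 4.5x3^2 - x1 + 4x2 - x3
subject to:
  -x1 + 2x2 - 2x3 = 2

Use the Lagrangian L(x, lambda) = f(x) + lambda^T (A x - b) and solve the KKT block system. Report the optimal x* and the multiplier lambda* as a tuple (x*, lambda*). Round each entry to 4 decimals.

Form the Lagrangian:
  L(x, lambda) = (1/2) x^T Q x + c^T x + lambda^T (A x - b)
Stationarity (grad_x L = 0): Q x + c + A^T lambda = 0.
Primal feasibility: A x = b.

This gives the KKT block system:
  [ Q   A^T ] [ x     ]   [-c ]
  [ A    0  ] [ lambda ] = [ b ]

Solving the linear system:
  x*      = (-0.4179, 0.1493, -0.6418)
  lambda* = (-3.3881)
  f(x*)   = 4.2164

x* = (-0.4179, 0.1493, -0.6418), lambda* = (-3.3881)
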